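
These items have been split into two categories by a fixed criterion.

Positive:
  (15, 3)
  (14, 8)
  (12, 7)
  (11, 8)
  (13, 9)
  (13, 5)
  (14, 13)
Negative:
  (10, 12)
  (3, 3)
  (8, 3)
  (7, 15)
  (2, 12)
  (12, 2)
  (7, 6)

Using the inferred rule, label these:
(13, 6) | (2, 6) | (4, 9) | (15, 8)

The distinguishing property — first > second AND sum ≥ 18 — holds for all the 'Positive' cases and none of the 'Negative' cases.

Positive, Negative, Negative, Positive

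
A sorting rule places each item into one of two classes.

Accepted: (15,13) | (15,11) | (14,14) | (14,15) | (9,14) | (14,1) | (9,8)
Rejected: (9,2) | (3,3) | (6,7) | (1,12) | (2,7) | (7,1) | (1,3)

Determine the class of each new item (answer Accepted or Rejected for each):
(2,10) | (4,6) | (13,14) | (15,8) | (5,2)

One predicate separates the groups cleanly: sum ≥ 15.
(2,10): Rejected (2+10 = 12).
(4,6): Rejected (4+6 = 10).
(13,14): Accepted (13+14 = 27).
(15,8): Accepted (15+8 = 23).
(5,2): Rejected (5+2 = 7).

Rejected, Rejected, Accepted, Accepted, Rejected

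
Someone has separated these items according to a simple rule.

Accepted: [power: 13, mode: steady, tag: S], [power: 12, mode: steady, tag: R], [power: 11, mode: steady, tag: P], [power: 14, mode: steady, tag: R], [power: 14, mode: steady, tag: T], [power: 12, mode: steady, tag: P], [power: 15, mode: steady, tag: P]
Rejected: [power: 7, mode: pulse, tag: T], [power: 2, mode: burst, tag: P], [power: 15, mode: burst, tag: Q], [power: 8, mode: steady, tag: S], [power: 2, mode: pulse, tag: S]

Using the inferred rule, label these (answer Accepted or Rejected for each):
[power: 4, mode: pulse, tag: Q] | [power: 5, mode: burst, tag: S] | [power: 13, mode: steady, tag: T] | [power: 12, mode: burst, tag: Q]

Rejected, Rejected, Accepted, Rejected

The common property of the 'Accepted' items is: mode is steady AND power ≥ 11. No 'Rejected' item has it.
[power: 4, mode: pulse, tag: Q]: mode is pulse, power = 4, lacks this property → Rejected. [power: 5, mode: burst, tag: S]: mode is burst, power = 5, lacks this property → Rejected. [power: 13, mode: steady, tag: T]: mode is steady, power = 13, satisfies this → Accepted. [power: 12, mode: burst, tag: Q]: mode is burst, power = 12, lacks this property → Rejected.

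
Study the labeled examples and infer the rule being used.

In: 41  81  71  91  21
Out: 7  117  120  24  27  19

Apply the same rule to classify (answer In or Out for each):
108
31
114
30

Out, In, Out, Out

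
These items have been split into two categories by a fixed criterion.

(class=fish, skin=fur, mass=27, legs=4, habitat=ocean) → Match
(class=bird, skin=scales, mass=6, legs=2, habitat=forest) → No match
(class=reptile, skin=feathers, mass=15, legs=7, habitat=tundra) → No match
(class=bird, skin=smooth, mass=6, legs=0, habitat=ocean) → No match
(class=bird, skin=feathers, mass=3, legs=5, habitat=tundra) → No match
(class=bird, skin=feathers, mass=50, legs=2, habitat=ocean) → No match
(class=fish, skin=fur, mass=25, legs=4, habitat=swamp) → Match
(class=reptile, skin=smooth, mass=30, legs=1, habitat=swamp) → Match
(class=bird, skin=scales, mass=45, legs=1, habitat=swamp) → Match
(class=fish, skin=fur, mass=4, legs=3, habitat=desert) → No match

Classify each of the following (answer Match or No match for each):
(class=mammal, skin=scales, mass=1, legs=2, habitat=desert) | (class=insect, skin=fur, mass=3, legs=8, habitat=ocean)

No match, No match

The simplest hypothesis consistent with all the labels is: mass ≥ 25 AND mass ≤ 45.
(class=mammal, skin=scales, mass=1, legs=2, habitat=desert) → mass = 1 → No match.
(class=insect, skin=fur, mass=3, legs=8, habitat=ocean) → mass = 3 → No match.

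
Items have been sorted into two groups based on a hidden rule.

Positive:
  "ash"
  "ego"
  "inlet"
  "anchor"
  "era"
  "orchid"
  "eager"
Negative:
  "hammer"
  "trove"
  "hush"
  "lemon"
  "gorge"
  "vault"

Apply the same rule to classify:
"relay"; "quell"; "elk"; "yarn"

The rule appears to be: starts with a vowel.
"relay": starts with 'r', fails this test → Negative.
"quell": starts with 'q', fails this test → Negative.
"elk": starts with 'e', checks out → Positive.
"yarn": starts with 'y', fails this test → Negative.

Negative, Negative, Positive, Negative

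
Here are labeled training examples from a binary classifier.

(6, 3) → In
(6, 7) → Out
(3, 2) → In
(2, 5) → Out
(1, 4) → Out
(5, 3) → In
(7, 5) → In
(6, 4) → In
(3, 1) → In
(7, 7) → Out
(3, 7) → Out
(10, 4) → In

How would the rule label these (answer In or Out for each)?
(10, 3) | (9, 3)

Comparing the two groups points to one rule — first > second.
(10, 3): In (10 > 3). (9, 3): In (9 > 3).

In, In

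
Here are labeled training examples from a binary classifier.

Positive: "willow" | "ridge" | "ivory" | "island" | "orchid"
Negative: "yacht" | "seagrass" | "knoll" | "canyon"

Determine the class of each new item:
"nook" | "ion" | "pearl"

Negative, Positive, Negative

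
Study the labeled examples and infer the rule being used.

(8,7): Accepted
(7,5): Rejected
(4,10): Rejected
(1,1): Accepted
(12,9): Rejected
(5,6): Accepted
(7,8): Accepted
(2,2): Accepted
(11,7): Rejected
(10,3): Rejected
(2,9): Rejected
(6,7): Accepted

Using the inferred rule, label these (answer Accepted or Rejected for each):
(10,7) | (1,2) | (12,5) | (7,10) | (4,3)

Rejected, Accepted, Rejected, Rejected, Accepted

The simplest hypothesis consistent with all the labels is: |first − second| ≤ 1.
Rejected: (10,7), since |10−7| = 3.
Accepted: (1,2), since |1−2| = 1.
Rejected: (12,5), since |12−5| = 7.
Rejected: (7,10), since |7−10| = 3.
Accepted: (4,3), since |4−3| = 1.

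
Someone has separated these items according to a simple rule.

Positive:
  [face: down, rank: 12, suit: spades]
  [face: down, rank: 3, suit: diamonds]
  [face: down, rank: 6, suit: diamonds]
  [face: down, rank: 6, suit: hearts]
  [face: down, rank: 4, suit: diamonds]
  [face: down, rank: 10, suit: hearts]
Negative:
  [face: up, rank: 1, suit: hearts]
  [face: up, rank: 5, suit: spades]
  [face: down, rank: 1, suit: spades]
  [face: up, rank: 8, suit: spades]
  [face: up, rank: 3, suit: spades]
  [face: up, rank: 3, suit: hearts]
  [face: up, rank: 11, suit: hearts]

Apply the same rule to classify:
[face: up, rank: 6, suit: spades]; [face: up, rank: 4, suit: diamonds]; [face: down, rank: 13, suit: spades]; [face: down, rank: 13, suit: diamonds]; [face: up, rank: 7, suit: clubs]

Negative, Negative, Positive, Positive, Negative

Rule: face is down AND rank ≥ 3. This holds for each 'Positive' example and fails for each 'Negative' one.
Negative: [face: up, rank: 6, suit: spades], since face is up, rank = 6. Negative: [face: up, rank: 4, suit: diamonds], since face is up, rank = 4. Positive: [face: down, rank: 13, suit: spades], since face is down, rank = 13. Positive: [face: down, rank: 13, suit: diamonds], since face is down, rank = 13. Negative: [face: up, rank: 7, suit: clubs], since face is up, rank = 7.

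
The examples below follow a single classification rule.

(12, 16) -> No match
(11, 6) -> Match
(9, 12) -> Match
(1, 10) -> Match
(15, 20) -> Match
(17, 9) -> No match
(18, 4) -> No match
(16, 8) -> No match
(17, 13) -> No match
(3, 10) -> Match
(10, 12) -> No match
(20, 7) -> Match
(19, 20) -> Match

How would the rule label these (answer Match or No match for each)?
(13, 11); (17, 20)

A rule that fits every label: sum is odd — true of each 'Match' example, false of each 'No match' one.
No match: (13, 11), since 13+11 = 24.
Match: (17, 20), since 17+20 = 37.

No match, Match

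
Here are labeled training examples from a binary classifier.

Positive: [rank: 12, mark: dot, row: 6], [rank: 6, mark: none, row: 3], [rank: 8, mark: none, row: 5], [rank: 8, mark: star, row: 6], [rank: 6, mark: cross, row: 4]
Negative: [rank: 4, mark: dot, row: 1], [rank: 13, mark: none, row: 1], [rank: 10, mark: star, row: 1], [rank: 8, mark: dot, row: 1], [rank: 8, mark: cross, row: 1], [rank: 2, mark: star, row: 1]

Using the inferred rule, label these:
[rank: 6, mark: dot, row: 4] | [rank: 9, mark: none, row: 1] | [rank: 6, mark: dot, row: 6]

Positive, Negative, Positive

The pattern is that an item is 'Positive' exactly when: row ≥ 3.
[rank: 6, mark: dot, row: 4]: row = 4, checks out → Positive.
[rank: 9, mark: none, row: 1]: row = 1, does not satisfy this → Negative.
[rank: 6, mark: dot, row: 6]: row = 6, checks out → Positive.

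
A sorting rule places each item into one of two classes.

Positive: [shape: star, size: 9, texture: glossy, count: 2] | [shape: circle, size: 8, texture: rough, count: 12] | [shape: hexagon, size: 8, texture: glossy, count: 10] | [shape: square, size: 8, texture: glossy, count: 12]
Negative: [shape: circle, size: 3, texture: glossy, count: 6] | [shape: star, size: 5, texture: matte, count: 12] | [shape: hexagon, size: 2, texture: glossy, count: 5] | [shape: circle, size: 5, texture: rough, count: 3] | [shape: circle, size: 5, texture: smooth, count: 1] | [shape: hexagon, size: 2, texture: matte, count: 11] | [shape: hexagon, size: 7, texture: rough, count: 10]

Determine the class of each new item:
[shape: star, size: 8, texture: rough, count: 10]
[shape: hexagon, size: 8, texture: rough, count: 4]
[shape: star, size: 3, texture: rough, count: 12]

Positive, Positive, Negative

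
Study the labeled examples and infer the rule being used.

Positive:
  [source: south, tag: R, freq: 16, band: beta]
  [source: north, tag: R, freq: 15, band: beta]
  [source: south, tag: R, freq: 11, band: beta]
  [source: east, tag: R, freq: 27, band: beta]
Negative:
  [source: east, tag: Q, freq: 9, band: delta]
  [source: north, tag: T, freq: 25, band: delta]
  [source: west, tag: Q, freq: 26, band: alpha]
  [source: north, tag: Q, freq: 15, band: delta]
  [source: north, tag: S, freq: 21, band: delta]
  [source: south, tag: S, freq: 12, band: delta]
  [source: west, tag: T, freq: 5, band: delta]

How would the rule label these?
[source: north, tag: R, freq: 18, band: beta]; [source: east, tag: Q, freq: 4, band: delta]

Positive, Negative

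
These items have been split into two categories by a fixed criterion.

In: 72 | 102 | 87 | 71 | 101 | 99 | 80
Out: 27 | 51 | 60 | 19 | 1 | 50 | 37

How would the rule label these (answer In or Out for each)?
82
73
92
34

In, In, In, Out

The pattern is that an item is 'In' exactly when: at least 71.
82 — 82 ≥ 71, hence In. 73 — 73 ≥ 71, hence In. 92 — 92 ≥ 71, hence In. 34 — 34 < 71, hence Out.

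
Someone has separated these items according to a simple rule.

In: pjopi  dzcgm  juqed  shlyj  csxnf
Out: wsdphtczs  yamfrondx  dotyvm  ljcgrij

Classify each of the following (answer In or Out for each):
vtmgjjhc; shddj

The pattern is that an item is 'In' exactly when: length 5.
vtmgjjhc: Out (length 8).
shddj: In (length 5).

Out, In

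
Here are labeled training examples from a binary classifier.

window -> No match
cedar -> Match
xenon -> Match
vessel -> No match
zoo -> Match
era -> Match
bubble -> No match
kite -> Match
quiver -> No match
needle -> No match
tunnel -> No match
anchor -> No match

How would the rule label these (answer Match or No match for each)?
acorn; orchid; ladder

Rule: length ≤ 5. This holds for each 'Match' example and fails for each 'No match' one.

Match, No match, No match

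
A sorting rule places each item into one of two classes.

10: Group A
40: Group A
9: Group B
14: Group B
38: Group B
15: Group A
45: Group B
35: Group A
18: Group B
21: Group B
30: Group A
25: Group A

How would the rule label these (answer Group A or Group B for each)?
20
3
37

The simplest hypothesis consistent with all the labels is: multiple of 5 AND at most 40.
20 — 20 = 5·4, 20 ≤ 40, hence Group A. 3 — 3 = 5·0 + 3, 3 ≤ 40, hence Group B. 37 — 37 = 5·7 + 2, 37 ≤ 40, hence Group B.

Group A, Group B, Group B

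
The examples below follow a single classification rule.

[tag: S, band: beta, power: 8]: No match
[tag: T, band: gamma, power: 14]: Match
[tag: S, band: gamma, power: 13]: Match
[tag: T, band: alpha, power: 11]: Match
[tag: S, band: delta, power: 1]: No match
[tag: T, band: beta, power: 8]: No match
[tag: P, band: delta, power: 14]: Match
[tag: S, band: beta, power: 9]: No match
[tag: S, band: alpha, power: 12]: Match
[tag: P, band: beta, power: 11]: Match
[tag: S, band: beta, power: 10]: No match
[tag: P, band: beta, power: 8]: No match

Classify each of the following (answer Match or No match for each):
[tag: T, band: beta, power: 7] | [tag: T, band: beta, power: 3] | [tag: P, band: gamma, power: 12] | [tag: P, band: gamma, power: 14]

'Match' ⟺ power ≥ 11.

No match, No match, Match, Match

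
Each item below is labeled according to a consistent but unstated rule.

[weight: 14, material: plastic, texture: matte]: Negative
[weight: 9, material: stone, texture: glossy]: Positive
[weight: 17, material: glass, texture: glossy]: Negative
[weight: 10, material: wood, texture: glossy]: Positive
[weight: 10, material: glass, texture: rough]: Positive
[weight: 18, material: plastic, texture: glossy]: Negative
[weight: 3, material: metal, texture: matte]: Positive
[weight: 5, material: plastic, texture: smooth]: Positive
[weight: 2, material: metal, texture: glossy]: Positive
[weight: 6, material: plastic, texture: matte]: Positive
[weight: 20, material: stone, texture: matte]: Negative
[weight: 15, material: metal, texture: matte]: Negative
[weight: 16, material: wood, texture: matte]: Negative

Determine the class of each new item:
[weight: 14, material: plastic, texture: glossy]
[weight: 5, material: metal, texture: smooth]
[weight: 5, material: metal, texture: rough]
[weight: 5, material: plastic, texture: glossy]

Negative, Positive, Positive, Positive

The classifier is using: weight ≤ 10.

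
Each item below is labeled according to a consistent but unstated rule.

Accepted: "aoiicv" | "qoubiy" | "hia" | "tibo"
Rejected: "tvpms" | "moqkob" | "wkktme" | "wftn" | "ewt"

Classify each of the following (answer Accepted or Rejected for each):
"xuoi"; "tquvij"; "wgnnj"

The classifier is using: contains 'i'.

Accepted, Accepted, Rejected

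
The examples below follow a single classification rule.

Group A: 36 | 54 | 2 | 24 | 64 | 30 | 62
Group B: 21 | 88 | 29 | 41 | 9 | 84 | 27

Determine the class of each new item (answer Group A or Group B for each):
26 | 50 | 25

All 'Group A' examples share one property — even AND at most 64 — and every 'Group B' example lacks it.
Group A: 26, since 26 is even, 26 ≤ 64. Group A: 50, since 50 is even, 50 ≤ 64. Group B: 25, since 25 is odd, 25 ≤ 64.

Group A, Group A, Group B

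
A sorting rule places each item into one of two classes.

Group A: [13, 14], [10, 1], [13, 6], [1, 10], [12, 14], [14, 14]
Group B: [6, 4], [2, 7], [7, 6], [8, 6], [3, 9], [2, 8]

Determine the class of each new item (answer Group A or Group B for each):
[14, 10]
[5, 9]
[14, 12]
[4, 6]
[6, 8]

A rule that fits every label: max ≥ 10 — true of each 'Group A' example, false of each 'Group B' one.
[14, 10]: max 14, meets the rule → Group A.
[5, 9]: max 9, doesn't qualify → Group B.
[14, 12]: max 14, meets the rule → Group A.
[4, 6]: max 6, doesn't qualify → Group B.
[6, 8]: max 8, doesn't qualify → Group B.

Group A, Group B, Group A, Group B, Group B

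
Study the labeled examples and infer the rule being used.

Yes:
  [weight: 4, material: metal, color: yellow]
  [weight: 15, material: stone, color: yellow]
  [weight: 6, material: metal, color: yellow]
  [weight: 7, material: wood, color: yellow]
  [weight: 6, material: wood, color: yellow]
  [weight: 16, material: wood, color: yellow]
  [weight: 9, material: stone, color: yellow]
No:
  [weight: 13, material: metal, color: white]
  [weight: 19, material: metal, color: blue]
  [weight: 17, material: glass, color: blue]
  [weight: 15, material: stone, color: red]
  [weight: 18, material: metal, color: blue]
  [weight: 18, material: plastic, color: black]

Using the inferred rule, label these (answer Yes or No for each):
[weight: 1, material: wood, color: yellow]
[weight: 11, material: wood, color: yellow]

A rule that fits every label: color is yellow — true of each 'Yes' example, false of each 'No' one.
[weight: 1, material: wood, color: yellow]: color is yellow — satisfies this, so Yes.
[weight: 11, material: wood, color: yellow]: color is yellow — satisfies this, so Yes.

Yes, Yes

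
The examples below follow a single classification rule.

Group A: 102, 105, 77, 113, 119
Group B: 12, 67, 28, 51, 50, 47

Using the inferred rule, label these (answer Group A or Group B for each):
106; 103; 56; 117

Group A, Group A, Group B, Group A

The classifier is using: at least 77.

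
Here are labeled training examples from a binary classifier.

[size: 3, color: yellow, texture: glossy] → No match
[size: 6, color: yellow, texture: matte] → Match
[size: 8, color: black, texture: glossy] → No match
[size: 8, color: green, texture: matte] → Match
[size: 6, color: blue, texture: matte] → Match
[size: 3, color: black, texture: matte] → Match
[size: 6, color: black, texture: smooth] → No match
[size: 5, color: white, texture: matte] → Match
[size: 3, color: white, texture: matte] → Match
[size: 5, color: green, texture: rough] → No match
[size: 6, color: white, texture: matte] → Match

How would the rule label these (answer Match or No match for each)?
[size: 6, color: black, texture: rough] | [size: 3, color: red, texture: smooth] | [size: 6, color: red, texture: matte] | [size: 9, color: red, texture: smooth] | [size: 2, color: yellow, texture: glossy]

No match, No match, Match, No match, No match

'Match' ⟺ texture is matte.
[size: 6, color: black, texture: rough] — texture is rough, hence No match. [size: 3, color: red, texture: smooth] — texture is smooth, hence No match. [size: 6, color: red, texture: matte] — texture is matte, hence Match. [size: 9, color: red, texture: smooth] — texture is smooth, hence No match. [size: 2, color: yellow, texture: glossy] — texture is glossy, hence No match.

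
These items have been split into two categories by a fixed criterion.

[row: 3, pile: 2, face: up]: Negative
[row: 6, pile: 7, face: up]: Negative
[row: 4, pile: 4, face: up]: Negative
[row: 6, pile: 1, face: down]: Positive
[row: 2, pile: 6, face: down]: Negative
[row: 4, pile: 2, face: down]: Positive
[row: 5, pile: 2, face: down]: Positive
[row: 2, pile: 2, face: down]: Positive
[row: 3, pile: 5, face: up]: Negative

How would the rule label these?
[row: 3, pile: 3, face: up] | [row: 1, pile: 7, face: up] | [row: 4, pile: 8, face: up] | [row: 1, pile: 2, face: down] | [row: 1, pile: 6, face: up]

All 'Positive' examples share one property — face is down AND pile ≤ 2 — and every 'Negative' example lacks it.

Negative, Negative, Negative, Positive, Negative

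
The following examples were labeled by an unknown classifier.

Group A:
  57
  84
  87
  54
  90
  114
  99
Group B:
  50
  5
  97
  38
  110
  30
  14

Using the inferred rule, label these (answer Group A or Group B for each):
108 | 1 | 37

Rule: multiple of 3 AND at least 38. This holds for each 'Group A' example and fails for each 'Group B' one.
108 → 108 = 3·36, 108 ≥ 38 → Group A. 1 → 1 = 3·0 + 1, 1 < 38 → Group B. 37 → 37 = 3·12 + 1, 37 < 38 → Group B.

Group A, Group B, Group B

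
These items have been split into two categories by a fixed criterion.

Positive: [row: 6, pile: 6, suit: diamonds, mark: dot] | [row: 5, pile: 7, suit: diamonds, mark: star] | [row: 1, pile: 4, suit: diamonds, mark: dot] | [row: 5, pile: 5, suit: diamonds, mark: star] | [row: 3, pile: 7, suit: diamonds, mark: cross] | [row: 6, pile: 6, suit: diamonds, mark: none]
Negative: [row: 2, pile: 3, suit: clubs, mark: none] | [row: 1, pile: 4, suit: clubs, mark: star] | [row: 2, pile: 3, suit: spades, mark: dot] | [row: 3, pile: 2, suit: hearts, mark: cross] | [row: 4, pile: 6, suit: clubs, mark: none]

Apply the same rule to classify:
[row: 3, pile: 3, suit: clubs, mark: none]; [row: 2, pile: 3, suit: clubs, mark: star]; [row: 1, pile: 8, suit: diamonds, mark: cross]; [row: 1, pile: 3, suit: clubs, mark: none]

Negative, Negative, Positive, Negative

Looking at the examples, the only property every 'Positive' case has and every 'Negative' case lacks is: suit is diamonds.
[row: 3, pile: 3, suit: clubs, mark: none]: Negative (suit is clubs). [row: 2, pile: 3, suit: clubs, mark: star]: Negative (suit is clubs). [row: 1, pile: 8, suit: diamonds, mark: cross]: Positive (suit is diamonds). [row: 1, pile: 3, suit: clubs, mark: none]: Negative (suit is clubs).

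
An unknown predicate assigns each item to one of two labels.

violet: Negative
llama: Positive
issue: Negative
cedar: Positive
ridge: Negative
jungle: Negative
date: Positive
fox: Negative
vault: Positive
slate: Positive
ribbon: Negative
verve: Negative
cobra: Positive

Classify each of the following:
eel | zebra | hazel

Negative, Positive, Positive

One predicate separates the groups cleanly: contains 'a'.
eel — no 'a', hence Negative.
zebra — has 'a', hence Positive.
hazel — has 'a', hence Positive.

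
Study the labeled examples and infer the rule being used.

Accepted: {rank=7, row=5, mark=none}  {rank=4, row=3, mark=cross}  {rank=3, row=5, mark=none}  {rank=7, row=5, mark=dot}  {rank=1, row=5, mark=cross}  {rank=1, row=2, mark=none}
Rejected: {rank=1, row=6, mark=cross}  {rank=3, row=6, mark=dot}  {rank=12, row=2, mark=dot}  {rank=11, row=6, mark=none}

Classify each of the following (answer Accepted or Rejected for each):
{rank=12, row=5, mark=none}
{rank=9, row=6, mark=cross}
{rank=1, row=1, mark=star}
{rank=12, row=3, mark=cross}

Rejected, Rejected, Accepted, Rejected

Rule: row ≤ 5 AND rank ≤ 7. This holds for each 'Accepted' example and fails for each 'Rejected' one.
{rank=12, row=5, mark=none} → row = 5, rank = 12 → Rejected. {rank=9, row=6, mark=cross} → row = 6, rank = 9 → Rejected. {rank=1, row=1, mark=star} → row = 1, rank = 1 → Accepted. {rank=12, row=3, mark=cross} → row = 3, rank = 12 → Rejected.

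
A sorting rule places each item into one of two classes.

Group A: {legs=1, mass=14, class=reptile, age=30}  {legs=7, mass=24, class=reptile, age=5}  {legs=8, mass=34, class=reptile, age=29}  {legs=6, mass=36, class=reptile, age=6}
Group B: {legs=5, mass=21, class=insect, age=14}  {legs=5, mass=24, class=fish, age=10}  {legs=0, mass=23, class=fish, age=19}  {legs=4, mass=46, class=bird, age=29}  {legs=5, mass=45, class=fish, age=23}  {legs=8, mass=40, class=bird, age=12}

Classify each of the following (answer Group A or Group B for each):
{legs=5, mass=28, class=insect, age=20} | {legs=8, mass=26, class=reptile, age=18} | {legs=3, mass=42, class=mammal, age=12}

Looking at the examples, the only property every 'Group A' case has and every 'Group B' case lacks is: class is reptile.

Group B, Group A, Group B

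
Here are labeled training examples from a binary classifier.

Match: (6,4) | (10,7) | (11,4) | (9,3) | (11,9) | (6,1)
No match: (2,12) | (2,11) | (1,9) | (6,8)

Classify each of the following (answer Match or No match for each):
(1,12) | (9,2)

No match, Match

The rule appears to be: first > second.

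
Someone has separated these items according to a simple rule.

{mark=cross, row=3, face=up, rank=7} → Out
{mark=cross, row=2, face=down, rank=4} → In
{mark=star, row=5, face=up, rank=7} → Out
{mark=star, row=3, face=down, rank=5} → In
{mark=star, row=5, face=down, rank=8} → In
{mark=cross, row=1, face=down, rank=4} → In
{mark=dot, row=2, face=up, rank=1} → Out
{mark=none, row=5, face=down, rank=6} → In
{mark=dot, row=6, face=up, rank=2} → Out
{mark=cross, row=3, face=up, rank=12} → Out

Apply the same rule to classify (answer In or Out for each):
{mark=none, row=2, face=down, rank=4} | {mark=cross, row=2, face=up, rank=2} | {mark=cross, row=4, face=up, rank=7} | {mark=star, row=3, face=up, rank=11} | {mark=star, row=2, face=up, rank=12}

In, Out, Out, Out, Out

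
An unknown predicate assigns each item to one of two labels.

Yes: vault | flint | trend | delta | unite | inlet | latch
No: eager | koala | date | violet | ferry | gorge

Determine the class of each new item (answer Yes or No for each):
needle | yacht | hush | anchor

The common property of the 'Yes' items is: odd length AND contains 't'. No 'No' item has it.
No: needle, since length 6, no 't'. Yes: yacht, since length 5, has 't'. No: hush, since length 4, no 't'. No: anchor, since length 6, no 't'.

No, Yes, No, No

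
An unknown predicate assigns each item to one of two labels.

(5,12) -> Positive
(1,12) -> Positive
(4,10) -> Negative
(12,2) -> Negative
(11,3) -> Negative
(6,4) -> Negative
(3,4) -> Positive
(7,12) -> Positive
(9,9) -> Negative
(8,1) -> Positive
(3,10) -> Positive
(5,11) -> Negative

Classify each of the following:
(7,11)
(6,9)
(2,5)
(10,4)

A rule that fits every label: sum is odd — true of each 'Positive' example, false of each 'Negative' one.

Negative, Positive, Positive, Negative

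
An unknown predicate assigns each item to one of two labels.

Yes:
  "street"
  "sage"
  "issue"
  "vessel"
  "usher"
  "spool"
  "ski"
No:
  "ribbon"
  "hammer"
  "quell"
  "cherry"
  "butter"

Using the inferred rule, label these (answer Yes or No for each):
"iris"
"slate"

Every 'Yes' example satisfies: contains 's'. None of the 'No' examples do.
"iris" → has 's' → Yes. "slate" → has 's' → Yes.

Yes, Yes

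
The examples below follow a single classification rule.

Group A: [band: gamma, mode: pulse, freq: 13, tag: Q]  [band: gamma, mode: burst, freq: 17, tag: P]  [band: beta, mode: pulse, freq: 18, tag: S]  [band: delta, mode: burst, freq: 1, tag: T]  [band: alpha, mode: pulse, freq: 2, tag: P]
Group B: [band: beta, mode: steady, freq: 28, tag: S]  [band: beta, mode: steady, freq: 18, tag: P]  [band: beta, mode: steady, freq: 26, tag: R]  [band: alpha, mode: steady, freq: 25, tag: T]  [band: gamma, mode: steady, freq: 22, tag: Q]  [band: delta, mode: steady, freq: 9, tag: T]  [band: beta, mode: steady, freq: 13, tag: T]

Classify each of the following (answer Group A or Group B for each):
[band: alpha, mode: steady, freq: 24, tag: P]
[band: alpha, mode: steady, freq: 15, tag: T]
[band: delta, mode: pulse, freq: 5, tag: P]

Group B, Group B, Group A

The rule appears to be: mode is not steady.
[band: alpha, mode: steady, freq: 24, tag: P] → mode is steady → Group B.
[band: alpha, mode: steady, freq: 15, tag: T] → mode is steady → Group B.
[band: delta, mode: pulse, freq: 5, tag: P] → mode is pulse → Group A.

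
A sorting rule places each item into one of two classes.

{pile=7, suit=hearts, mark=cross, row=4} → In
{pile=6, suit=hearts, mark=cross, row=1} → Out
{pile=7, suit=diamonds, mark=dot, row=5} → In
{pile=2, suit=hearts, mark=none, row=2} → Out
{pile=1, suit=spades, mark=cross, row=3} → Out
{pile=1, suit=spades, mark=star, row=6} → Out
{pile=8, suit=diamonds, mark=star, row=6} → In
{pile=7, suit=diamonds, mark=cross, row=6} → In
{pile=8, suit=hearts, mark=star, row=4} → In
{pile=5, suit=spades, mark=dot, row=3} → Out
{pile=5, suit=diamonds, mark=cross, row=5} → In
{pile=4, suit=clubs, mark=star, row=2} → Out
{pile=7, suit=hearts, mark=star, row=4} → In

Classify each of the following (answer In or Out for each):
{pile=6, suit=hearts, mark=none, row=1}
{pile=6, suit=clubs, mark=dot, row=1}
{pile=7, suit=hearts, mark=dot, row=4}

The common property of the 'In' items is: row ≥ 4 AND pile ≥ 2. No 'Out' item has it.

Out, Out, In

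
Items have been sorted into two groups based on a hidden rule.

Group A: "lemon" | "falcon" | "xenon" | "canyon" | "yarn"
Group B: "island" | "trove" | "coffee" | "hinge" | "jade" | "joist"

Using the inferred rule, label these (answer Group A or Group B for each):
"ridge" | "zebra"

Group B, Group B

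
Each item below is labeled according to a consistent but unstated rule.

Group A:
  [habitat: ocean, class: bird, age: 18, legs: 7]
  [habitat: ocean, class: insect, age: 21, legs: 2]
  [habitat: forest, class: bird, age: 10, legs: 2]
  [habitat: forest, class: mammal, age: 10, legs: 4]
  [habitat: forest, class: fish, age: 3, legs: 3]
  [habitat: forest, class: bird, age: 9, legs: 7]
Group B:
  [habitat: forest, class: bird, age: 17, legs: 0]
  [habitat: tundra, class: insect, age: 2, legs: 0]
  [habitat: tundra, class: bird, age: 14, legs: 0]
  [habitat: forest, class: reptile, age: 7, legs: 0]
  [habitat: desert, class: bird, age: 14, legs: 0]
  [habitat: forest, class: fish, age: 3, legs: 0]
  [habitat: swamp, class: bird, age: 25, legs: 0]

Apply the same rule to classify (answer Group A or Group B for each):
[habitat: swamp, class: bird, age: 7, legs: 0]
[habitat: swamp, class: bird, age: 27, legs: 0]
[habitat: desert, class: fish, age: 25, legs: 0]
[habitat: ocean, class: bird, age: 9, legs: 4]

Group B, Group B, Group B, Group A

Every 'Group A' example satisfies: legs ≥ 2. None of the 'Group B' examples do.
[habitat: swamp, class: bird, age: 7, legs: 0] → legs = 0 → Group B.
[habitat: swamp, class: bird, age: 27, legs: 0] → legs = 0 → Group B.
[habitat: desert, class: fish, age: 25, legs: 0] → legs = 0 → Group B.
[habitat: ocean, class: bird, age: 9, legs: 4] → legs = 4 → Group A.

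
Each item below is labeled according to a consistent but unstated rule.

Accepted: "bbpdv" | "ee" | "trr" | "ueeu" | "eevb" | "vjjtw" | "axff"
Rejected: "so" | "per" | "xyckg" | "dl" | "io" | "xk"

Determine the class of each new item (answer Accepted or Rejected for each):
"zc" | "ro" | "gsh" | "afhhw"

A rule that fits every label: has a double letter — true of each 'Accepted' example, false of each 'Rejected' one.
"zc" — no doubled letter, hence Rejected.
"ro" — no doubled letter, hence Rejected.
"gsh" — no doubled letter, hence Rejected.
"afhhw" — 'hh' doubled, hence Accepted.

Rejected, Rejected, Rejected, Accepted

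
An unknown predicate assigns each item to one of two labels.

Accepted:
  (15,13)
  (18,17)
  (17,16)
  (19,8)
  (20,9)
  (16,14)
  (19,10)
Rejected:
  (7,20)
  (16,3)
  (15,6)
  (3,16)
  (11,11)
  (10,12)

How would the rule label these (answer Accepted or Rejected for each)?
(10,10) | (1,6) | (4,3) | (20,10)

All 'Accepted' examples share one property — first > second AND sum ≥ 22 — and every 'Rejected' example lacks it.

Rejected, Rejected, Rejected, Accepted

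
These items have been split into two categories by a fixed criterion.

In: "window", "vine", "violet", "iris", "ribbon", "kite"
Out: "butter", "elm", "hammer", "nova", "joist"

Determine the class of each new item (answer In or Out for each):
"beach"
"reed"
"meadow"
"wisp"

'In' ⟺ even length AND contains 'i'.
Out: "beach", since length 5, no 'i'.
Out: "reed", since length 4, no 'i'.
Out: "meadow", since length 6, no 'i'.
In: "wisp", since length 4, has 'i'.

Out, Out, Out, In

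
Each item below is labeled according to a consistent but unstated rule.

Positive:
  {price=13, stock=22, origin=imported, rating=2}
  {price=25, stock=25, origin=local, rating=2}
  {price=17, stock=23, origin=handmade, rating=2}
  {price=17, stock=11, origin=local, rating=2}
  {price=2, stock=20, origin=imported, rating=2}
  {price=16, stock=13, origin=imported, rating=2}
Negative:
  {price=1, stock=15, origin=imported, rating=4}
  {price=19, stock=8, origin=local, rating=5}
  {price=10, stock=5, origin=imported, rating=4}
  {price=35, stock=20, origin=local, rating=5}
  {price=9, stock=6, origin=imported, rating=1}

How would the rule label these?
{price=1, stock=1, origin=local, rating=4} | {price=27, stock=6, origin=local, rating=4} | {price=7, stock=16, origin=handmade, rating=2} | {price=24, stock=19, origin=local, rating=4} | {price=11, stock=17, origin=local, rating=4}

The pattern is that an item is 'Positive' exactly when: rating = 2.

Negative, Negative, Positive, Negative, Negative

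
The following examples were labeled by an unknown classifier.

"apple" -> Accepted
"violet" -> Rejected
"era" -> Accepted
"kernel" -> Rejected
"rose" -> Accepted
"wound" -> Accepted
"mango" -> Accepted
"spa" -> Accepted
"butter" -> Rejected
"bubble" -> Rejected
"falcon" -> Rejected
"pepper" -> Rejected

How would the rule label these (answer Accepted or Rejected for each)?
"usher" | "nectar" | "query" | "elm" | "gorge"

Accepted, Rejected, Accepted, Accepted, Accepted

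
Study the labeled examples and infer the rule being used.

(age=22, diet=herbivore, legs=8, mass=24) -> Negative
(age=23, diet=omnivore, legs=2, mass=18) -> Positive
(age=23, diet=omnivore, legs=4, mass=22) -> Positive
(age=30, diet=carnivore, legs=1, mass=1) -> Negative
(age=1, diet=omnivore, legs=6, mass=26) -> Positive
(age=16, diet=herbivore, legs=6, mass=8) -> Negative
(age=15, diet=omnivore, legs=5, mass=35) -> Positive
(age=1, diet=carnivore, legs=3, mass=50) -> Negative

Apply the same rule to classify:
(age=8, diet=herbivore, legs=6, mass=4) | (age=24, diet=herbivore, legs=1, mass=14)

The pattern is that an item is 'Positive' exactly when: diet is omnivore.
(age=8, diet=herbivore, legs=6, mass=4): Negative (diet is herbivore). (age=24, diet=herbivore, legs=1, mass=14): Negative (diet is herbivore).

Negative, Negative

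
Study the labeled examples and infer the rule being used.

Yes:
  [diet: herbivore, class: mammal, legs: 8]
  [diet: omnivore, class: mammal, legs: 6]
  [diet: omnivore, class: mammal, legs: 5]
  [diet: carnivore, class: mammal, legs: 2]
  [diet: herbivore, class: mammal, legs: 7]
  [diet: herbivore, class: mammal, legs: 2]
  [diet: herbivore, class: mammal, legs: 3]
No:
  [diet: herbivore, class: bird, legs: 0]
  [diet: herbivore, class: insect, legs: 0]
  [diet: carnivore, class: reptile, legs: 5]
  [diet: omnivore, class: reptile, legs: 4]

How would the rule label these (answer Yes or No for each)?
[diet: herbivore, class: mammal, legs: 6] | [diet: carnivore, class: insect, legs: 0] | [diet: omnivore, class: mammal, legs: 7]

Checking candidate rules against both groups, what survives is: class is mammal.
[diet: herbivore, class: mammal, legs: 6] → class is mammal → Yes. [diet: carnivore, class: insect, legs: 0] → class is insect → No. [diet: omnivore, class: mammal, legs: 7] → class is mammal → Yes.

Yes, No, Yes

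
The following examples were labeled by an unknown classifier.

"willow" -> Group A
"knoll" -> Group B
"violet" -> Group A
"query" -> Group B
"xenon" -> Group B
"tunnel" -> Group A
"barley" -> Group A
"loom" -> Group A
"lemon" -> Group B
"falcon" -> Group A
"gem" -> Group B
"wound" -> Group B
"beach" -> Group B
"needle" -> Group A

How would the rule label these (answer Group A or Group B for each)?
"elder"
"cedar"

Group B, Group B

The pattern is that an item is 'Group A' exactly when: even length.
"elder": length 5, does not satisfy this → Group B.
"cedar": length 5, does not satisfy this → Group B.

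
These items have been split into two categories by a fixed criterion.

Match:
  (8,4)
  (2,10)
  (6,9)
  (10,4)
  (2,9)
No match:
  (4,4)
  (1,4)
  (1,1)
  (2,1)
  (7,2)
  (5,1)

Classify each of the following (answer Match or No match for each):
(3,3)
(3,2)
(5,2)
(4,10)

A rule that fits every label: sum ≥ 11 — true of each 'Match' example, false of each 'No match' one.
(3,3): 3+3 = 6 — doesn't qualify, so No match.
(3,2): 3+2 = 5 — doesn't qualify, so No match.
(5,2): 5+2 = 7 — doesn't qualify, so No match.
(4,10): 4+10 = 14 — satisfies this, so Match.

No match, No match, No match, Match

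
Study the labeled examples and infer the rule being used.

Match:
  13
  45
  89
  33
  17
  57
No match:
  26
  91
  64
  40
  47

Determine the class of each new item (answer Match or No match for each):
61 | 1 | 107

Comparing the two groups points to one rule — ≡ 1 (mod 4).
61: 61 mod 4 = 1, meets the rule → Match.
1: 1 mod 4 = 1, meets the rule → Match.
107: 107 mod 4 = 3, does not satisfy this → No match.

Match, Match, No match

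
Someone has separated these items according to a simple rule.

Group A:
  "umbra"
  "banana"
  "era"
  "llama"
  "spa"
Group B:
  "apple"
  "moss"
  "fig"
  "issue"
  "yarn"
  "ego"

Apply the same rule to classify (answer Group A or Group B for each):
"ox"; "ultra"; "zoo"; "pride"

Every 'Group A' example satisfies: ends with 'a'. None of the 'Group B' examples do.
"ox": ends with 'x', fails the rule → Group B. "ultra": ends with 'a', checks out → Group A. "zoo": ends with 'o', fails the rule → Group B. "pride": ends with 'e', fails the rule → Group B.

Group B, Group A, Group B, Group B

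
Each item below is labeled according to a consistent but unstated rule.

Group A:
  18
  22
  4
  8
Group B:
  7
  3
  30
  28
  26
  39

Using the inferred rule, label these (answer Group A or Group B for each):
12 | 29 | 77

The simplest hypothesis consistent with all the labels is: even AND at most 22.

Group A, Group B, Group B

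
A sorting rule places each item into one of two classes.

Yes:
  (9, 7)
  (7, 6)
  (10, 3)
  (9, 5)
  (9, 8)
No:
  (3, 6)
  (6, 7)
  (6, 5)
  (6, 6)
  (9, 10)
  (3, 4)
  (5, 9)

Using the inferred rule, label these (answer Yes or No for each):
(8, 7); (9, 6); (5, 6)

'Yes' ⟺ first > second AND sum ≥ 12.
(8, 7): Yes (8 > 7, 8+7 = 15).
(9, 6): Yes (9 > 6, 9+6 = 15).
(5, 6): No (5 < 6, 5+6 = 11).

Yes, Yes, No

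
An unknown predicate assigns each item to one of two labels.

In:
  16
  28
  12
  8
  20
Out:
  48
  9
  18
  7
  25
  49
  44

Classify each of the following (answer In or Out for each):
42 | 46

Out, Out

The simplest hypothesis consistent with all the labels is: multiple of 4 AND at most 28.
42: 42 = 4·10 + 2, 42 > 28 — does not satisfy this, so Out. 46: 46 = 4·11 + 2, 46 > 28 — does not satisfy this, so Out.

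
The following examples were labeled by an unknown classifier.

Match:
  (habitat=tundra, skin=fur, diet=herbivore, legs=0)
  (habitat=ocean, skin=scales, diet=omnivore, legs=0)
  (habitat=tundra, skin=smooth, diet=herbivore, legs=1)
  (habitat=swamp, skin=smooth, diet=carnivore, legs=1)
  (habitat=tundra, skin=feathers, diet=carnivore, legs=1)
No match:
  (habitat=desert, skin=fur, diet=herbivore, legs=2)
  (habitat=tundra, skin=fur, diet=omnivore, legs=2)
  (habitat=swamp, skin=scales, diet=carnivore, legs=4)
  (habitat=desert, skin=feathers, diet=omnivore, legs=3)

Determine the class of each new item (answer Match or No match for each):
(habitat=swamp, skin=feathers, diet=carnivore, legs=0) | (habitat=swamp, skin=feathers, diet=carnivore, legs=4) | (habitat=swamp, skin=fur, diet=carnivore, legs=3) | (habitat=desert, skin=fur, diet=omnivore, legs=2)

Match, No match, No match, No match

Rule: legs ≤ 1. This holds for each 'Match' example and fails for each 'No match' one.
(habitat=swamp, skin=feathers, diet=carnivore, legs=0) — legs = 0, hence Match. (habitat=swamp, skin=feathers, diet=carnivore, legs=4) — legs = 4, hence No match. (habitat=swamp, skin=fur, diet=carnivore, legs=3) — legs = 3, hence No match. (habitat=desert, skin=fur, diet=omnivore, legs=2) — legs = 2, hence No match.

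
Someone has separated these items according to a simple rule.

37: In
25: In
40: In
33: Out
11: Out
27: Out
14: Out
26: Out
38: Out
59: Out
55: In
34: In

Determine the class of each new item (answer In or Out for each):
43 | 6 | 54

Looking at the examples, the only property every 'In' case has and every 'Out' case lacks is: ≡ 1 (mod 3).

In, Out, Out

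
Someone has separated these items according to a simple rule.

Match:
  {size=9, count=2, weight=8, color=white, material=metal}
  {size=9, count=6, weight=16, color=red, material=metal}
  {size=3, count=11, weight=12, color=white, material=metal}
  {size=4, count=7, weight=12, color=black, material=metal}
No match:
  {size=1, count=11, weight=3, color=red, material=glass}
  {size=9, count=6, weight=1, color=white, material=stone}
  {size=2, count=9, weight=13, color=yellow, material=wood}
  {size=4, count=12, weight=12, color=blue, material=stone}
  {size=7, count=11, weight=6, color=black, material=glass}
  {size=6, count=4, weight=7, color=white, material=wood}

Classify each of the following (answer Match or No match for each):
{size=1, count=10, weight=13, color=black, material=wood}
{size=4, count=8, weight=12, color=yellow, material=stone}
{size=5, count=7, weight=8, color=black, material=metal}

No match, No match, Match

'Match' ⟺ material is metal.
{size=1, count=10, weight=13, color=black, material=wood} — material is wood, hence No match.
{size=4, count=8, weight=12, color=yellow, material=stone} — material is stone, hence No match.
{size=5, count=7, weight=8, color=black, material=metal} — material is metal, hence Match.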